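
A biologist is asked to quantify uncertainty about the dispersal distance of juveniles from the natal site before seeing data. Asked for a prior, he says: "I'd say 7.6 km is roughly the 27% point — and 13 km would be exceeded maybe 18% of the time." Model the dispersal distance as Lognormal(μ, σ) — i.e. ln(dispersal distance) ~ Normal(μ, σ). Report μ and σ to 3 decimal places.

If T ~ Lognormal(μ,σ) then ln T ~ Normal(μ,σ), so the p-quantile of ln T is μ + z_p·σ.
ln(7.6) = 2.028 and ln(13) = 2.565; z_{0.27} = -0.6128, z_{0.82} = 0.9154.
σ = (2.565 − 2.028)/(0.9154 − (-0.6128)) = 0.351.
μ = 2.028 − (-0.6128)·0.351 = 2.243.

μ ≈ 2.243, σ ≈ 0.351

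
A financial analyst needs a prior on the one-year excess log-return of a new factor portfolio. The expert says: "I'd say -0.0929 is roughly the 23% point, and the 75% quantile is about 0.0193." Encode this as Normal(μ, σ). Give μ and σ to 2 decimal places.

The p-quantile of Normal(μ,σ) is μ + z_p·σ, with z_{0.23} = -0.7388 and z_{0.75} = 0.6745.
Eliminate σ: μ = (z₂·x₁ − z₁·x₂)/(z₂ − z₁) = (0.6745·-0.0929 − (-0.7388)·0.0193)/1.413 = -0.03.
Then σ = (x₂ − x₁)/(z₂ − z₁) = (0.0193 − -0.0929)/1.413 = 0.08.

μ = -0.03, σ = 0.08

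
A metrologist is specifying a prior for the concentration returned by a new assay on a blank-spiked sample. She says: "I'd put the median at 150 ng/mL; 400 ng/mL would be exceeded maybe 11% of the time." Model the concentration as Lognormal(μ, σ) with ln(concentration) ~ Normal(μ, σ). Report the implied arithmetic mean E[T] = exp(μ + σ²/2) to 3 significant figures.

If T ~ Lognormal(μ,σ) then ln T ~ Normal(μ,σ), so the p-quantile of ln T is μ + z_p·σ.
ln(150) = 5.011 and ln(400) = 5.991; z_{0.5} = 0, z_{0.89} = 1.227.
σ = (5.991 − 5.011)/(1.227 − (0)) = 0.800.
μ = 5.011 − (0)·0.800 = 5.011.
E[T] = exp(μ + σ²/2) = exp(5.011 + 0.3197) = 207 ng/mL.

E[T] ≈ 207 ng/mL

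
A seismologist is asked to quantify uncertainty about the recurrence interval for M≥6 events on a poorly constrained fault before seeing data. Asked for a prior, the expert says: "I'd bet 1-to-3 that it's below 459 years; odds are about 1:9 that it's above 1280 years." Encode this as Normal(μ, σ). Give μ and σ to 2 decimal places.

The p-quantile of Normal(μ,σ) is μ + z_p·σ, with z_{0.25} = -0.6745 and z_{0.9} = 1.282.
Eliminate σ: μ = (z₂·x₁ − z₁·x₂)/(z₂ − z₁) = (1.282·459 − (-0.6745)·1280)/1.956 = 742.10.
Then σ = (x₂ − x₁)/(z₂ − z₁) = (1280 − 459)/1.956 = 419.73.

μ = 742.10, σ = 419.73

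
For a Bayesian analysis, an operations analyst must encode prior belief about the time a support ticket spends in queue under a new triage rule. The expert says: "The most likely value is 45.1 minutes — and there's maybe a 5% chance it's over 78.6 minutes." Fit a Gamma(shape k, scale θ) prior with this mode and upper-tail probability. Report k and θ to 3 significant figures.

k ≈ 10, θ ≈ 4.99

Gamma(k,θ) with k>1 has mode (k−1)θ, so θ = 45.1/(k−1).
Need P(X < 78.6) = 0.95 with θ tied to k this way. Start at k = 2, θ = 45.1: P(X<78.6) ≈ 0.520.
Too low — raise k to concentrate. Iterating converges to k ≈ 10.
Then θ = 45.1/(10−1) ≈ 4.99.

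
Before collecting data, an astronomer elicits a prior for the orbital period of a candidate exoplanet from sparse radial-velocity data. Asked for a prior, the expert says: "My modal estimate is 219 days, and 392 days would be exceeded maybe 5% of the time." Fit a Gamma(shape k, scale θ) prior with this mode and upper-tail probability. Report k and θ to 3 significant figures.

k ≈ 9.22, θ ≈ 26.6

Gamma(k,θ) with k>1 has mode (k−1)θ, so θ = 219/(k−1).
Need P(X < 392) = 0.95 with θ tied to k this way. Start at k = 2, θ = 219: P(X<392) ≈ 0.534.
Too low — raise k to concentrate. Iterating converges to k ≈ 9.22.
Then θ = 219/(9.22−1) ≈ 26.6.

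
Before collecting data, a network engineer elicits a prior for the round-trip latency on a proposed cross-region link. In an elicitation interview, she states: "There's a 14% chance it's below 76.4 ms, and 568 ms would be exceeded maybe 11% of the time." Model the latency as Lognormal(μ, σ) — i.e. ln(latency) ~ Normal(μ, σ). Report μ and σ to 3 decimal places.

If T ~ Lognormal(μ,σ) then ln T ~ Normal(μ,σ), so the p-quantile of ln T is μ + z_p·σ.
ln(76.4) = 4.336 and ln(568) = 6.342; z_{0.14} = -1.08, z_{0.89} = 1.227.
σ = (6.342 − 4.336)/(1.227 − (-1.08)) = 0.870.
μ = 4.336 − (-1.08)·0.870 = 5.275.

μ ≈ 5.275, σ ≈ 0.870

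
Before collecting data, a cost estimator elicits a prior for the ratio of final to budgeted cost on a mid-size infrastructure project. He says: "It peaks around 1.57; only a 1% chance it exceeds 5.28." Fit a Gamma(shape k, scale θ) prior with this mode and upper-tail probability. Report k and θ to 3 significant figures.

k ≈ 3.98, θ ≈ 0.528

Gamma(k,θ) with k>1 has mode (k−1)θ, so θ = 1.57/(k−1).
Need P(X < 5.28) = 0.99 with θ tied to k this way. Start at k = 2, θ = 1.57: P(X<5.28) ≈ 0.849.
Too low — raise k to concentrate. Iterating converges to k ≈ 3.98.
Then θ = 1.57/(3.98−1) ≈ 0.528.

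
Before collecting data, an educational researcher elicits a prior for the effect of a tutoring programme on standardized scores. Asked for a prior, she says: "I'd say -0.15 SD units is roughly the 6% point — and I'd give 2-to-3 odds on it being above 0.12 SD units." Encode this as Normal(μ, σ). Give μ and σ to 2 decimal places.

μ = 0.08, σ = 0.15

The p-quantile of Normal(μ,σ) is μ + z_p·σ, with z_{0.06} = -1.555 and z_{0.6} = 0.2533.
Eliminate σ: μ = (z₂·x₁ − z₁·x₂)/(z₂ − z₁) = (0.2533·-0.15 − (-1.555)·0.12)/1.808 = 0.08.
Then σ = (x₂ − x₁)/(z₂ − z₁) = (0.12 − -0.15)/1.808 = 0.15.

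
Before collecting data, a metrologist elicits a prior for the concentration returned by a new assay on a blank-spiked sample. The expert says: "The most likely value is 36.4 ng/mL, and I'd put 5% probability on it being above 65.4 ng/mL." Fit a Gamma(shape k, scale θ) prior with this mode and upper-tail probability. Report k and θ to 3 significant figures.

k ≈ 9.12, θ ≈ 4.48

Gamma(k,θ) with k>1 has mode (k−1)θ, so θ = 36.4/(k−1).
Need P(X < 65.4) = 0.95 with θ tied to k this way. Start at k = 2, θ = 36.4: P(X<65.4) ≈ 0.536.
Too low — raise k to concentrate. Iterating converges to k ≈ 9.12.
Then θ = 36.4/(9.12−1) ≈ 4.48.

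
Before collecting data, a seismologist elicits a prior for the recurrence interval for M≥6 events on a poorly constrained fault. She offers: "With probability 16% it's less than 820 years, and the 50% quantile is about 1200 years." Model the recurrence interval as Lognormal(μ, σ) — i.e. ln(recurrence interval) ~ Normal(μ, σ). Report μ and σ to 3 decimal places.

If T ~ Lognormal(μ,σ) then ln T ~ Normal(μ,σ), so the p-quantile of ln T is μ + z_p·σ.
ln(820) = 6.709 and ln(1200) = 7.09; z_{0.16} = -0.9945, z_{0.5} = 0.
σ = (7.09 − 6.709)/(0 − (-0.9945)) = 0.383.
μ = 6.709 − (-0.9945)·0.383 = 7.090.

μ ≈ 7.090, σ ≈ 0.383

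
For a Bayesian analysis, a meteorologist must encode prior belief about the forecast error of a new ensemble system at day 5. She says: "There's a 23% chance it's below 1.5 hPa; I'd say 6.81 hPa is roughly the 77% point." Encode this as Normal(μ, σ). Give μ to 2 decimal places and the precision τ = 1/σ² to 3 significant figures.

For Normal(μ,σ), the p-quantile is μ + z_p·σ. Here z_{0.23} = -0.7388, z_{0.77} = 0.7388.
So 1.5 = μ − 0.7388σ and 6.81 = μ + 0.7388σ.
Subtracting: σ = (6.81 − 1.5)/(0.7388 − (-0.7388)) = 3.59.
Then μ = 1.5 − (-0.7388)·3.59 = 4.15.
Precision τ = 1/σ² = 1/3.593² = 0.0774.

μ = 4.15, τ = 0.0774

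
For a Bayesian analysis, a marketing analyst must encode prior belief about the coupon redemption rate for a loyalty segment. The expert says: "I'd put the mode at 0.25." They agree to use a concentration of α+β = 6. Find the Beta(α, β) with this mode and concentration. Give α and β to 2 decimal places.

α = 2.00, β = 4.00

For α,β > 1 the Beta mode is (α−1)/(α+β−2). With α+β = 6, the mode is (α−1)/4.
Set (α−1)/4 = 0.25 → α = 1 + 0.25·4 = 2.00.
β = 6 − α = 4.00.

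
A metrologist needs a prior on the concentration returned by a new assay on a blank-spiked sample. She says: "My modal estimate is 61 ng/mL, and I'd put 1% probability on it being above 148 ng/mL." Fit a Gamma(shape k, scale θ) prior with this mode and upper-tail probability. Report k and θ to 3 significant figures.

k ≈ 7.01, θ ≈ 10.1

Gamma(k,θ) with k>1 has mode (k−1)θ, so θ = 61/(k−1).
Need P(X < 148) = 0.99 with θ tied to k this way. Start at k = 2, θ = 61: P(X<148) ≈ 0.697.
Too low — raise k to concentrate. Iterating converges to k ≈ 7.01.
Then θ = 61/(7.01−1) ≈ 10.1.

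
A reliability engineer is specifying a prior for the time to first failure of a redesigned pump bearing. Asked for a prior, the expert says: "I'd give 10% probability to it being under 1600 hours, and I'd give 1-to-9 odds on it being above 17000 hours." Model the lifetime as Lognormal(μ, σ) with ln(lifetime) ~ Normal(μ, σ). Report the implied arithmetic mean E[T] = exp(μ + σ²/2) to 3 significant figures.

If T ~ Lognormal(μ,σ) then ln T ~ Normal(μ,σ), so the p-quantile of ln T is μ + z_p·σ.
ln(1600) = 7.378 and ln(17000) = 9.741; z_{0.1} = -1.282, z_{0.9} = 1.282.
σ = (9.741 − 7.378)/(1.282 − (-1.282)) = 0.922.
μ = 7.378 − (-1.282)·0.922 = 8.559.
E[T] = exp(μ + σ²/2) = exp(8.559 + 0.4251) = 7980 hours.

E[T] ≈ 7980 hours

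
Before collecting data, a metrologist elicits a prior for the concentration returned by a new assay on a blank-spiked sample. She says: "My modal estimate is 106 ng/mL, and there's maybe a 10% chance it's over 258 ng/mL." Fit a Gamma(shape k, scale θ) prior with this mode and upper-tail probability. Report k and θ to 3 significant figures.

Gamma(k,θ) with k>1 has mode (k−1)θ, so θ = 106/(k−1).
Need P(X < 258) = 0.9 with θ tied to k this way. Start at k = 2, θ = 106: P(X<258) ≈ 0.699.
Too low — raise k to concentrate. Iterating converges to k ≈ 3.43.
Then θ = 106/(3.43−1) ≈ 43.6.

k ≈ 3.43, θ ≈ 43.6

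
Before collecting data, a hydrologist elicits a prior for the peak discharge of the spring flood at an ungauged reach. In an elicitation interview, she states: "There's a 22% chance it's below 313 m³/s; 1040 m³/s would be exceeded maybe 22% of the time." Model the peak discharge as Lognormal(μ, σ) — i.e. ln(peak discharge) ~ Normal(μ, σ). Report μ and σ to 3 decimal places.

μ ≈ 6.347, σ ≈ 0.778

If T ~ Lognormal(μ,σ) then ln T ~ Normal(μ,σ), so the p-quantile of ln T is μ + z_p·σ.
ln(313) = 5.746 and ln(1040) = 6.947; z_{0.22} = -0.7722, z_{0.78} = 0.7722.
σ = (6.947 − 5.746)/(0.7722 − (-0.7722)) = 0.778.
μ = 5.746 − (-0.7722)·0.778 = 6.347.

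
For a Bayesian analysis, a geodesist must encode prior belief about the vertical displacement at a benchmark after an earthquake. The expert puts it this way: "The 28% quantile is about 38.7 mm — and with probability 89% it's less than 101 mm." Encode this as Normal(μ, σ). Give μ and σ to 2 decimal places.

μ = 58.77, σ = 34.43

For Normal(μ,σ), the p-quantile is μ + z_p·σ. Here z_{0.28} = -0.5828, z_{0.89} = 1.227.
So 38.7 = μ − 0.5828σ and 101 = μ + 1.227σ.
Subtracting: σ = (101 − 38.7)/(1.227 − (-0.5828)) = 34.43.
Then μ = 38.7 − (-0.5828)·34.43 = 58.77.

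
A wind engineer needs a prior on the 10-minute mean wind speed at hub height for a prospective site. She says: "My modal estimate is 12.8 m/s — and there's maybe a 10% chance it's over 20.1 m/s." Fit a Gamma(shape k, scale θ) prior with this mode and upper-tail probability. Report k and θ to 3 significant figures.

k ≈ 10.2, θ ≈ 1.39

Gamma(k,θ) with k>1 has mode (k−1)θ, so θ = 12.8/(k−1).
Need P(X < 20.1) = 0.9 with θ tied to k this way. Start at k = 2, θ = 12.8: P(X<20.1) ≈ 0.465.
Too low — raise k to concentrate. Iterating converges to k ≈ 10.2.
Then θ = 12.8/(10.2−1) ≈ 1.39.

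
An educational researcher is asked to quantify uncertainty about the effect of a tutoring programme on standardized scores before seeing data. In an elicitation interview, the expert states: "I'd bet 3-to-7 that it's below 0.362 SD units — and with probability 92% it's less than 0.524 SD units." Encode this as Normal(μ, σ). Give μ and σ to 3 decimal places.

For Normal(μ,σ), the p-quantile is μ + z_p·σ. Here z_{0.3} = -0.5244, z_{0.92} = 1.405.
So 0.362 = μ − 0.5244σ and 0.524 = μ + 1.405σ.
Subtracting: σ = (0.524 − 0.362)/(1.405 − (-0.5244)) = 0.084.
Then μ = 0.362 − (-0.5244)·0.084 = 0.406.

μ = 0.406, σ = 0.084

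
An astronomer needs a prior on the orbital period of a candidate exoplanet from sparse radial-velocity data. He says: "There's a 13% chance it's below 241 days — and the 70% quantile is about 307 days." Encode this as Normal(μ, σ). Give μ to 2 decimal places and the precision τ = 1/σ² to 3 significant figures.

μ = 286.03, τ = 0.000626

The p-quantile of Normal(μ,σ) is μ + z_p·σ, with z_{0.13} = -1.126 and z_{0.7} = 0.5244.
Eliminate σ: μ = (z₂·x₁ − z₁·x₂)/(z₂ − z₁) = (0.5244·241 − (-1.126)·307)/1.651 = 286.03.
Then σ = (x₂ − x₁)/(z₂ − z₁) = (307 − 241)/1.651 = 39.98.
Precision τ = 1/σ² = 1/39.98² = 0.000626.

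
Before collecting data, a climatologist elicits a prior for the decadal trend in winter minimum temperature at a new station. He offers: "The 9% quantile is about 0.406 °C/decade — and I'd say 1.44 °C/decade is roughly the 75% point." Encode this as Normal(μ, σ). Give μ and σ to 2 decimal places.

μ = 1.09, σ = 0.51

For Normal(μ,σ), the p-quantile is μ + z_p·σ. Here z_{0.09} = -1.341, z_{0.75} = 0.6745.
So 0.406 = μ − 1.341σ and 1.44 = μ + 0.6745σ.
Subtracting: σ = (1.44 − 0.406)/(0.6745 − (-1.341)) = 0.51.
Then μ = 0.406 − (-1.341)·0.51 = 1.09.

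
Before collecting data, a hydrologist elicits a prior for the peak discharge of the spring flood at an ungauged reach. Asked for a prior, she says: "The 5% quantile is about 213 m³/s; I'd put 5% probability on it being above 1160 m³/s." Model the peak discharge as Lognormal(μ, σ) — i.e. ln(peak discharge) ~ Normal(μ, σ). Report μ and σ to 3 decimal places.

μ ≈ 6.209, σ ≈ 0.515

If T ~ Lognormal(μ,σ) then ln T ~ Normal(μ,σ), so the p-quantile of ln T is μ + z_p·σ.
ln(213) = 5.361 and ln(1160) = 7.056; z_{0.05} = -1.645, z_{0.95} = 1.645.
σ = (7.056 − 5.361)/(1.645 − (-1.645)) = 0.515.
μ = 5.361 − (-1.645)·0.515 = 6.209.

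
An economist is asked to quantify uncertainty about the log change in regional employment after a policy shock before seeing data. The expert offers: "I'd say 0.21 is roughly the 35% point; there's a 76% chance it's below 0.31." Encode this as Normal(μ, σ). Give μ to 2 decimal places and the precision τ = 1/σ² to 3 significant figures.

μ = 0.25, τ = 119

The p-quantile of Normal(μ,σ) is μ + z_p·σ, with z_{0.35} = -0.3853 and z_{0.76} = 0.7063.
Eliminate σ: μ = (z₂·x₁ − z₁·x₂)/(z₂ − z₁) = (0.7063·0.21 − (-0.3853)·0.31)/1.092 = 0.25.
Then σ = (x₂ − x₁)/(z₂ − z₁) = (0.31 − 0.21)/1.092 = 0.09.
Precision τ = 1/σ² = 1/0.09161² = 119.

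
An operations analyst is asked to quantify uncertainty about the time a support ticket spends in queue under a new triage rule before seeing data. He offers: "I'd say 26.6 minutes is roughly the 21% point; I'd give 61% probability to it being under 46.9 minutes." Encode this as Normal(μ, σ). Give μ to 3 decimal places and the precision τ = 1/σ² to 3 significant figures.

For Normal(μ,σ), the p-quantile is μ + z_p·σ. Here z_{0.21} = -0.8064, z_{0.61} = 0.2793.
So 26.6 = μ − 0.8064σ and 46.9 = μ + 0.2793σ.
Subtracting: σ = (46.9 − 26.6)/(0.2793 − (-0.8064)) = 18.697.
Then μ = 26.6 − (-0.8064)·18.697 = 41.678.
Precision τ = 1/σ² = 1/18.7² = 0.00286.

μ = 41.678, τ = 0.00286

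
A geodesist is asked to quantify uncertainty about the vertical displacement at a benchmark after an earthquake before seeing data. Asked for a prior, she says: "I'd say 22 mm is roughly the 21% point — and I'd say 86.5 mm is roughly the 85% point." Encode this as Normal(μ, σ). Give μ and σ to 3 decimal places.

For Normal(μ,σ), the p-quantile is μ + z_p·σ. Here z_{0.21} = -0.8064, z_{0.85} = 1.036.
So 22 = μ − 0.8064σ and 86.5 = μ + 1.036σ.
Subtracting: σ = (86.5 − 22)/(1.036 − (-0.8064)) = 35.000.
Then μ = 22 − (-0.8064)·35.000 = 50.225.

μ = 50.225, σ = 35.000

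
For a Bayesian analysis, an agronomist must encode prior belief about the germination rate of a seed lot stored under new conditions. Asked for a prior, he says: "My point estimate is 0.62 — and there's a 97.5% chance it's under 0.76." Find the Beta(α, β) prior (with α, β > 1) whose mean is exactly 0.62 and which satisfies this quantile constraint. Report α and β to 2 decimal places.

α ≈ 25.57, β ≈ 15.67

With mean 0.62 fixed, write α = 0.62s, β = 0.38s where s = α+β.
Need P(θ < 0.76) = 0.975 under Beta(0.62s, 0.38s). Normal approximation: (q−m)/√(m(1−m)/s) ≈ z_{0.975} = 1.96, so s ≈ 0.62·0.38·(1.96)²/(0.76−0.62)² = 46.2.
At s = 46.2: P(θ<0.76) ≈ 0.981. Adjusting to match 0.975 gives s ≈ 41.24.
So α = 0.62·41.24 ≈ 25.57, β = 0.38·41.24 ≈ 15.67.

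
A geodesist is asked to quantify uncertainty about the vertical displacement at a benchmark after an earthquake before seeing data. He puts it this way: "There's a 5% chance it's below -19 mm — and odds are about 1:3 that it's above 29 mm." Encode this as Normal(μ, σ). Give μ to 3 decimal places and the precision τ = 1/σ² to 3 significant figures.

μ = 15.041, τ = 0.00233

For Normal(μ,σ), the p-quantile is μ + z_p·σ. Here z_{0.05} = -1.645, z_{0.75} = 0.6745.
So -19 = μ − 1.645σ and 29 = μ + 0.6745σ.
Subtracting: σ = (29 − -19)/(0.6745 − (-1.645)) = 20.696.
Then μ = -19 − (-1.645)·20.696 = 15.041.
Precision τ = 1/σ² = 1/20.7² = 0.00233.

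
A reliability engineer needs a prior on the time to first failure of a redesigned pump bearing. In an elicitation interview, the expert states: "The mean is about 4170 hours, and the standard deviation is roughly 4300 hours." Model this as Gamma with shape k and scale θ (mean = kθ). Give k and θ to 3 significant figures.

For Gamma(k, scale θ): mean = kθ, variance = kθ², so CV = 1/√k.
CV = SD/mean = 4300/4170 = 1.031, hence k = 1/CV² = 0.94.
Then θ = mean/k = 4170/0.94 = 4430.

k ≈ 0.94, θ ≈ 4430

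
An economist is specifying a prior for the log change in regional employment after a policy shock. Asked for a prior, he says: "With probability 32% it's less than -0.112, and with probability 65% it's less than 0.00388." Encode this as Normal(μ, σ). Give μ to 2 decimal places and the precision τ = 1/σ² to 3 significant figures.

For Normal(μ,σ), the p-quantile is μ + z_p·σ. Here z_{0.32} = -0.4677, z_{0.65} = 0.3853.
So -0.112 = μ − 0.4677σ and 0.00388 = μ + 0.3853σ.
Subtracting: σ = (0.00388 − -0.112)/(0.3853 − (-0.4677)) = 0.14.
Then μ = -0.112 − (-0.4677)·0.14 = -0.05.
Precision τ = 1/σ² = 1/0.1358² = 54.2.

μ = -0.05, τ = 54.2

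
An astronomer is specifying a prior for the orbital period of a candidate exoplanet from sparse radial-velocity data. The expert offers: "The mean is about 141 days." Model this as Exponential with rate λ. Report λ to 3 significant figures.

Exponential mean = 1/λ, so λ = 1/141.0 = 0.00709.

λ ≈ 0.00709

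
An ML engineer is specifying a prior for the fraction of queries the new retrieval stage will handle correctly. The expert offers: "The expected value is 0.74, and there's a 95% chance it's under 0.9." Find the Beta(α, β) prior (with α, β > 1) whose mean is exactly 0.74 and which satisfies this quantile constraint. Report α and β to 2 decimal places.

With mean 0.74 fixed, write α = 0.74s, β = 0.26s where s = α+β.
Need P(θ < 0.9) = 0.95 under Beta(0.74s, 0.26s). Normal approximation: (q−m)/√(m(1−m)/s) ≈ z_{0.95} = 1.64, so s ≈ 0.74·0.26·(1.64)²/(0.9−0.74)² = 20.3.
At s = 20.3: P(θ<0.9) ≈ 0.974. Adjusting to match 0.95 gives s ≈ 15.13.
So α = 0.74·15.13 ≈ 11.19, β = 0.26·15.13 ≈ 3.93.

α ≈ 11.19, β ≈ 3.93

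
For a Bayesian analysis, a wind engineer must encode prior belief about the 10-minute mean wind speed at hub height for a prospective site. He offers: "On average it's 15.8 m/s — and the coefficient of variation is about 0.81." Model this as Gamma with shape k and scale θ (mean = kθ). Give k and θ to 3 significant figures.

k ≈ 1.52, θ ≈ 10.4

For Gamma(k, scale θ): mean = kθ, variance = kθ², so CV = 1/√k.
CV = 0.81, hence k = 1/CV² = 1.52.
Then θ = mean/k = 15.8/1.52 = 10.4.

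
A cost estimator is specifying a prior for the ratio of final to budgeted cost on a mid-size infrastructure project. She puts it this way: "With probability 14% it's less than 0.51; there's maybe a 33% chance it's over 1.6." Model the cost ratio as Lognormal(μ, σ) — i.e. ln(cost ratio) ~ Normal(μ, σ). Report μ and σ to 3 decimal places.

If T ~ Lognormal(μ,σ) then ln T ~ Normal(μ,σ), so the p-quantile of ln T is μ + z_p·σ.
ln(0.51) = -0.6733 and ln(1.6) = 0.47; z_{0.14} = -1.08, z_{0.67} = 0.4399.
σ = (0.47 − -0.6733)/(0.4399 − (-1.08)) = 0.752.
μ = -0.6733 − (-1.08)·0.752 = 0.139.

μ ≈ 0.139, σ ≈ 0.752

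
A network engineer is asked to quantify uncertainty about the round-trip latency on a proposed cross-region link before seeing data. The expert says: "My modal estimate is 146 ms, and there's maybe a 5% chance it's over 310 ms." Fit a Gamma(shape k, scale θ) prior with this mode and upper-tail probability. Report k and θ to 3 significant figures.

k ≈ 5.87, θ ≈ 30

Gamma(k,θ) with k>1 has mode (k−1)θ, so θ = 146/(k−1).
Need P(X < 310) = 0.95 with θ tied to k this way. Start at k = 2, θ = 146: P(X<310) ≈ 0.626.
Too low — raise k to concentrate. Iterating converges to k ≈ 5.87.
Then θ = 146/(5.87−1) ≈ 30.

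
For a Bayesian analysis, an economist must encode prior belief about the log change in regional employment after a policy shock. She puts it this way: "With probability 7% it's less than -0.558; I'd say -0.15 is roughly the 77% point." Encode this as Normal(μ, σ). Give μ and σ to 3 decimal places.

μ = -0.286, σ = 0.184

For Normal(μ,σ), the p-quantile is μ + z_p·σ. Here z_{0.07} = -1.476, z_{0.77} = 0.7388.
So -0.558 = μ − 1.476σ and -0.15 = μ + 0.7388σ.
Subtracting: σ = (-0.15 − -0.558)/(0.7388 − (-1.476)) = 0.184.
Then μ = -0.558 − (-1.476)·0.184 = -0.286.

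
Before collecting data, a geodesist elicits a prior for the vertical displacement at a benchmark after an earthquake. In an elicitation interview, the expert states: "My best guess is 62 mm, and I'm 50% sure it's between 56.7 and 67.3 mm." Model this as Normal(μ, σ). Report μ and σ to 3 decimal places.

A symmetric 50% interval runs μ ± z·σ with z = 0.6745.
Half-width = 5.3, so σ = 5.3/0.6745 = 7.858.
μ is the stated best guess, 62.000.

μ = 62.000, σ = 7.858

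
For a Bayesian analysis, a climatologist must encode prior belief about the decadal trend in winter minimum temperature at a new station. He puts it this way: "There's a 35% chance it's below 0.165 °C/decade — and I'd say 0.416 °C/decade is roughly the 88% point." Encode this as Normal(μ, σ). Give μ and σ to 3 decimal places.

The p-quantile of Normal(μ,σ) is μ + z_p·σ, with z_{0.35} = -0.3853 and z_{0.88} = 1.175.
Eliminate σ: μ = (z₂·x₁ − z₁·x₂)/(z₂ − z₁) = (1.175·0.165 − (-0.3853)·0.416)/1.56 = 0.227.
Then σ = (x₂ − x₁)/(z₂ − z₁) = (0.416 − 0.165)/1.56 = 0.161.

μ = 0.227, σ = 0.161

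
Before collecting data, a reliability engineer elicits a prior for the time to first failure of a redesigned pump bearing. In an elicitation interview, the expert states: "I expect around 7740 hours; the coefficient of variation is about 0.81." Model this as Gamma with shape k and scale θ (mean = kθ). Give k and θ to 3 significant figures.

For Gamma(k, scale θ): mean = kθ, variance = kθ², so CV = 1/√k.
CV = 0.81, hence k = 1/CV² = 1.52.
Then θ = mean/k = 7740/1.52 = 5080.

k ≈ 1.52, θ ≈ 5080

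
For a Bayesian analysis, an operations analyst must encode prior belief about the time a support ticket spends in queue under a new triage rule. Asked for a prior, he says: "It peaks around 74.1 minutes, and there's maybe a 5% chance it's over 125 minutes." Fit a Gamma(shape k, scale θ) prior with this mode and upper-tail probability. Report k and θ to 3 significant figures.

k ≈ 11.2, θ ≈ 7.26

Gamma(k,θ) with k>1 has mode (k−1)θ, so θ = 74.1/(k−1).
Need P(X < 125) = 0.95 with θ tied to k this way. Start at k = 2, θ = 74.1: P(X<125) ≈ 0.503.
Too low — raise k to concentrate. Iterating converges to k ≈ 11.2.
Then θ = 74.1/(11.2−1) ≈ 7.26.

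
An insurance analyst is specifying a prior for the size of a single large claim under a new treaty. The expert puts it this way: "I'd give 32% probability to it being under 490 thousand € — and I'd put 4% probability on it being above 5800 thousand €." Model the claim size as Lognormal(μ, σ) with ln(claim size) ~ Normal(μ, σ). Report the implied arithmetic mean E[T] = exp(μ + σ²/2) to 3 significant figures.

E[T] ≈ 1530 thousand €

If T ~ Lognormal(μ,σ) then ln T ~ Normal(μ,σ), so the p-quantile of ln T is μ + z_p·σ.
ln(490) = 6.194 and ln(5800) = 8.666; z_{0.32} = -0.4677, z_{0.96} = 1.751.
σ = (8.666 − 6.194)/(1.751 − (-0.4677)) = 1.114.
μ = 6.194 − (-0.4677)·1.114 = 6.715.
E[T] = exp(μ + σ²/2) = exp(6.715 + 0.6205) = 1530 thousand €.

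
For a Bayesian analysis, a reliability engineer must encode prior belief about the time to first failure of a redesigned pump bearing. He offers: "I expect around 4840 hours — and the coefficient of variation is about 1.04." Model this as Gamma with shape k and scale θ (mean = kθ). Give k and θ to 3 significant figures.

For Gamma(k, scale θ): mean = kθ, variance = kθ², so CV = 1/√k.
CV = 1.04, hence k = 1/CV² = 0.925.
Then θ = mean/k = 4840/0.925 = 5230.

k ≈ 0.925, θ ≈ 5230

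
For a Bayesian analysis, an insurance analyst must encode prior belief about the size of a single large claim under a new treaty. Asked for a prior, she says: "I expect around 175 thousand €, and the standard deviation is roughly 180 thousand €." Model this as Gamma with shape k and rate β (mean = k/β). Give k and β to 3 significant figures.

k ≈ 0.945, β ≈ 0.0054

For Gamma(k, rate β): mean = k/β, variance = k/β², so CV = 1/√k.
CV = SD/mean = 180/175 = 1.029, hence k = 1/CV² = 0.945.
Then β = k/mean = 0.945/175 = 0.0054.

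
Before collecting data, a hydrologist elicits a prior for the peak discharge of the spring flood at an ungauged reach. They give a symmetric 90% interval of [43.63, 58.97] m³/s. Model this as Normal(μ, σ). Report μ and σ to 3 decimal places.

A symmetric 90% interval runs μ ± z·σ with z = 1.645.
Half-width = 7.67, so σ = 7.67/1.645 = 4.663.
μ is the interval midpoint, 51.300.

μ = 51.300, σ = 4.663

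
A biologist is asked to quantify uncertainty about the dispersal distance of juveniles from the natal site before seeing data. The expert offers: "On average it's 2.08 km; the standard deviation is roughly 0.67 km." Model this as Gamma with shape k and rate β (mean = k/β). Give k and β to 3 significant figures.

k ≈ 9.64, β ≈ 4.63

For Gamma(k, rate β): mean = k/β, variance = k/β², so CV = 1/√k.
CV = SD/mean = 0.67/2.08 = 0.3221, hence k = 1/CV² = 9.64.
Then β = k/mean = 9.64/2.08 = 4.63.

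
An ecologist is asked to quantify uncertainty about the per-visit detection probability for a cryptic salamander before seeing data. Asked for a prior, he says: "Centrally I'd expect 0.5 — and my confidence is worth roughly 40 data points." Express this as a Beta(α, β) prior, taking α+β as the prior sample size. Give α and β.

α = 20, β = 20

Under the effective-sample-size interpretation, Beta(α, β) has prior mean α/(α+β) and prior sample size α+β.
So α+β = 40 and α/(α+β) = 0.5, giving α = 0.5·40 = 20 and β = 40 − 20 = 20.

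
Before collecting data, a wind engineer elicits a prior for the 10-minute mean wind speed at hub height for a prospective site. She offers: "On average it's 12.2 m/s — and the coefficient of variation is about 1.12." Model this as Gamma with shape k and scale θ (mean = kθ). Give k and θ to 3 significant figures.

For Gamma(k, scale θ): mean = kθ, variance = kθ², so CV = 1/√k.
CV = 1.12, hence k = 1/CV² = 0.797.
Then θ = mean/k = 12.2/0.797 = 15.3.

k ≈ 0.797, θ ≈ 15.3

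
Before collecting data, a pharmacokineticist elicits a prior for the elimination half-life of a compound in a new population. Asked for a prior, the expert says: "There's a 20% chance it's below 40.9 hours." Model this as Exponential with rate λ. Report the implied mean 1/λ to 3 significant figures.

P(T < 40.9) = 1 − e^(−λ·40.9) = 0.2, so λ = −ln(1−0.2)/40.9 = −ln(0.8)/40.9 = 0.00546.
Mean = 1/λ = 183 hours.

mean ≈ 183 hours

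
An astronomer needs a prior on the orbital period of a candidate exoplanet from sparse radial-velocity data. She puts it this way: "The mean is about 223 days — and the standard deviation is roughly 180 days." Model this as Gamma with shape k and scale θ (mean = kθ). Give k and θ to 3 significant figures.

For Gamma(k, scale θ): mean = kθ, variance = kθ², so CV = 1/√k.
CV = SD/mean = 180/223 = 0.8072, hence k = 1/CV² = 1.53.
Then θ = mean/k = 223/1.53 = 145.

k ≈ 1.53, θ ≈ 145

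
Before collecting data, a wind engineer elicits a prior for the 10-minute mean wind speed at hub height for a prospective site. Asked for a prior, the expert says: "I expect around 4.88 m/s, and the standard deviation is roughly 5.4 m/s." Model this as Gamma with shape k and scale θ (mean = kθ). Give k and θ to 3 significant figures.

For Gamma(k, scale θ): mean = kθ, variance = kθ², so CV = 1/√k.
CV = SD/mean = 5.4/4.88 = 1.107, hence k = 1/CV² = 0.817.
Then θ = mean/k = 4.88/0.817 = 5.98.

k ≈ 0.817, θ ≈ 5.98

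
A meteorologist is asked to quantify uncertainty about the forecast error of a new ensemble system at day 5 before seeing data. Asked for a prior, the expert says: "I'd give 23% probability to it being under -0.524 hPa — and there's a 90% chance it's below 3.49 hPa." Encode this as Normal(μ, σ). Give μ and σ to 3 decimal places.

For Normal(μ,σ), the p-quantile is μ + z_p·σ. Here z_{0.23} = -0.7388, z_{0.9} = 1.282.
So -0.524 = μ − 0.7388σ and 3.49 = μ + 1.282σ.
Subtracting: σ = (3.49 − -0.524)/(1.282 − (-0.7388)) = 1.987.
Then μ = -0.524 − (-0.7388)·1.987 = 0.944.

μ = 0.944, σ = 1.987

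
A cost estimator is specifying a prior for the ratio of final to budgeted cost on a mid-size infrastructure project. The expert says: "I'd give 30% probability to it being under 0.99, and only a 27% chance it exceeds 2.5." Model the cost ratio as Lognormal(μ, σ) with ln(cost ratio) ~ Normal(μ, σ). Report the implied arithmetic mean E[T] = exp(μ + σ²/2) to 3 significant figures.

E[T] ≈ 2.11

If T ~ Lognormal(μ,σ) then ln T ~ Normal(μ,σ), so the p-quantile of ln T is μ + z_p·σ.
ln(0.99) = -0.01005 and ln(2.5) = 0.9163; z_{0.3} = -0.5244, z_{0.73} = 0.6128.
σ = (0.9163 − -0.01005)/(0.6128 − (-0.5244)) = 0.815.
μ = -0.01005 − (-0.5244)·0.815 = 0.417.
E[T] = exp(μ + σ²/2) = exp(0.417 + 0.3318) = 2.11.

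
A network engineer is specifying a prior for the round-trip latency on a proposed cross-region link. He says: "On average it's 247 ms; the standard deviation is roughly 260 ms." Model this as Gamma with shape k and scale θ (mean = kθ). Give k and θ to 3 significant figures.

For Gamma(k, scale θ): mean = kθ, variance = kθ², so CV = 1/√k.
CV = SD/mean = 260/247 = 1.053, hence k = 1/CV² = 0.902.
Then θ = mean/k = 247/0.902 = 274.

k ≈ 0.902, θ ≈ 274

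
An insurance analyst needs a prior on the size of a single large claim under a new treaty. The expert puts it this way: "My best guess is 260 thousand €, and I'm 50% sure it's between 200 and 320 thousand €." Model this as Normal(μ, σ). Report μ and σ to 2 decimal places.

A symmetric 50% interval runs μ ± z·σ with z = 0.6745.
Half-width = 60, so σ = 60/0.6745 = 88.96.
μ is the stated best guess, 260.00.

μ = 260.00, σ = 88.96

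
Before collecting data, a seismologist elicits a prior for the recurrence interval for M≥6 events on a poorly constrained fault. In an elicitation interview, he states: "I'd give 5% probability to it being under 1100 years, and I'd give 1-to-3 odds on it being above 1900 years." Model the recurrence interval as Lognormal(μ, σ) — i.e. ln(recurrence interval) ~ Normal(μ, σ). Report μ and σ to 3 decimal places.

μ ≈ 7.391, σ ≈ 0.236

If T ~ Lognormal(μ,σ) then ln T ~ Normal(μ,σ), so the p-quantile of ln T is μ + z_p·σ.
ln(1100) = 7.003 and ln(1900) = 7.55; z_{0.05} = -1.645, z_{0.75} = 0.6745.
σ = (7.55 − 7.003)/(0.6745 − (-1.645)) = 0.236.
μ = 7.003 − (-1.645)·0.236 = 7.391.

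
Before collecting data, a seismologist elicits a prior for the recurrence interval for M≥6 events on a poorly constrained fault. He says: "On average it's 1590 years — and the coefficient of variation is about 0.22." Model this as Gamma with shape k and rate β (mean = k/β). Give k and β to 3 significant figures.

k ≈ 20.7, β ≈ 0.013

For Gamma(k, rate β): mean = k/β, variance = k/β², so CV = 1/√k.
CV = 0.22, hence k = 1/CV² = 20.7.
Then β = k/mean = 20.7/1590 = 0.013.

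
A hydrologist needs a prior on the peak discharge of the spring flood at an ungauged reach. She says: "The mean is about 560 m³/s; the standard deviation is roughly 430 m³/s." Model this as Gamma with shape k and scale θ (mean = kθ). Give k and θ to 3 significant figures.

k ≈ 1.7, θ ≈ 330

For Gamma(k, scale θ): mean = kθ, variance = kθ², so CV = 1/√k.
CV = SD/mean = 430/560 = 0.7679, hence k = 1/CV² = 1.7.
Then θ = mean/k = 560/1.7 = 330.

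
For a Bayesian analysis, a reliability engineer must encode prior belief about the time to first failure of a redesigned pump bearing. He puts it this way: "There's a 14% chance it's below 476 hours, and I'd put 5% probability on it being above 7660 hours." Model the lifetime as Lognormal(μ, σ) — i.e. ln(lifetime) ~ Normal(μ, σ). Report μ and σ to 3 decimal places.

If T ~ Lognormal(μ,σ) then ln T ~ Normal(μ,σ), so the p-quantile of ln T is μ + z_p·σ.
ln(476) = 6.165 and ln(7660) = 8.944; z_{0.14} = -1.08, z_{0.95} = 1.645.
σ = (8.944 − 6.165)/(1.645 − (-1.08)) = 1.020.
μ = 6.165 − (-1.08)·1.020 = 7.267.

μ ≈ 7.267, σ ≈ 1.020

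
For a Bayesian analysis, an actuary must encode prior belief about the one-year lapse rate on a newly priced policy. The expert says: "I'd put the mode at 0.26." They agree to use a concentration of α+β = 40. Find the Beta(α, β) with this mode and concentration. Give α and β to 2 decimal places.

α = 10.88, β = 29.12

For α,β > 1 the Beta mode is (α−1)/(α+β−2). With α+β = 40, the mode is (α−1)/38.
Set (α−1)/38 = 0.26 → α = 1 + 0.26·38 = 10.88.
β = 40 − α = 29.12.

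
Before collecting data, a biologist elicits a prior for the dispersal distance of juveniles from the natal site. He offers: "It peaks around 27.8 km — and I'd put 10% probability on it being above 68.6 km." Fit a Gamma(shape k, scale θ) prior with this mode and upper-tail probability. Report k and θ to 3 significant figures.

k ≈ 3.35, θ ≈ 11.8

Gamma(k,θ) with k>1 has mode (k−1)θ, so θ = 27.8/(k−1).
Need P(X < 68.6) = 0.9 with θ tied to k this way. Start at k = 2, θ = 27.8: P(X<68.6) ≈ 0.706.
Too low — raise k to concentrate. Iterating converges to k ≈ 3.35.
Then θ = 27.8/(3.35−1) ≈ 11.8.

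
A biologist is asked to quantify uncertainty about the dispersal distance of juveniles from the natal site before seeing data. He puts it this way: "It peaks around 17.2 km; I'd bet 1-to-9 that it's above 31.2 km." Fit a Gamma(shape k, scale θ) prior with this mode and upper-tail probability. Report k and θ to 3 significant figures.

Gamma(k,θ) with k>1 has mode (k−1)θ, so θ = 17.2/(k−1).
Need P(X < 31.2) = 0.9 with θ tied to k this way. Start at k = 2, θ = 17.2: P(X<31.2) ≈ 0.541.
Too low — raise k to concentrate. Iterating converges to k ≈ 6.37.
Then θ = 17.2/(6.37−1) ≈ 3.2.

k ≈ 6.37, θ ≈ 3.2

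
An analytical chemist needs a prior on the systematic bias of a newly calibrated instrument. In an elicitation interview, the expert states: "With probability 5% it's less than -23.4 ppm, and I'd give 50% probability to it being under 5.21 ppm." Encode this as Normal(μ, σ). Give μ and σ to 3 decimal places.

μ = 5.210, σ = 17.394

For Normal(μ,σ), the p-quantile is μ + z_p·σ. Here z_{0.05} = -1.645, z_{0.5} = 0.
So -23.4 = μ − 1.645σ and 5.21 = μ + 0σ.
Subtracting: σ = (5.21 − -23.4)/(0 − (-1.645)) = 17.394.
Then μ = -23.4 − (-1.645)·17.394 = 5.210.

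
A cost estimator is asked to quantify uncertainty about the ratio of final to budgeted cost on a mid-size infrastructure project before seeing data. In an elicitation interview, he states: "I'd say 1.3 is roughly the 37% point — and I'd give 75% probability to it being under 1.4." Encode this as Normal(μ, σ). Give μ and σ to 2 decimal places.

For Normal(μ,σ), the p-quantile is μ + z_p·σ. Here z_{0.37} = -0.3319, z_{0.75} = 0.6745.
So 1.3 = μ − 0.3319σ and 1.4 = μ + 0.6745σ.
Subtracting: σ = (1.4 − 1.3)/(0.6745 − (-0.3319)) = 0.10.
Then μ = 1.3 − (-0.3319)·0.10 = 1.33.

μ = 1.33, σ = 0.10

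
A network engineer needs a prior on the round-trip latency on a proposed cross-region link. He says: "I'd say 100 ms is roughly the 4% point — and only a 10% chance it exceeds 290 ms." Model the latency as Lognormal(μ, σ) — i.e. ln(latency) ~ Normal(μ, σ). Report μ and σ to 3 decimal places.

μ ≈ 5.220, σ ≈ 0.351

If T ~ Lognormal(μ,σ) then ln T ~ Normal(μ,σ), so the p-quantile of ln T is μ + z_p·σ.
ln(100) = 4.605 and ln(290) = 5.67; z_{0.04} = -1.751, z_{0.9} = 1.282.
σ = (5.67 − 4.605)/(1.282 − (-1.751)) = 0.351.
μ = 4.605 − (-1.751)·0.351 = 5.220.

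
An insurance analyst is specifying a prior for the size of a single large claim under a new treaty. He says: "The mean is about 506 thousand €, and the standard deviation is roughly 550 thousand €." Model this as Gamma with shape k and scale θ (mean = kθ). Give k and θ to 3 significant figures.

For Gamma(k, scale θ): mean = kθ, variance = kθ², so CV = 1/√k.
CV = SD/mean = 550/506 = 1.087, hence k = 1/CV² = 0.846.
Then θ = mean/k = 506/0.846 = 598.

k ≈ 0.846, θ ≈ 598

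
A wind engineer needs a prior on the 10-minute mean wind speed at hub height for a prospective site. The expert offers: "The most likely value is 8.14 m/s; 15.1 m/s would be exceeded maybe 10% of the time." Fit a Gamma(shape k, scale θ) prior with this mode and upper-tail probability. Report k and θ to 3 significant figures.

k ≈ 6, θ ≈ 1.63

Gamma(k,θ) with k>1 has mode (k−1)θ, so θ = 8.14/(k−1).
Need P(X < 15.1) = 0.9 with θ tied to k this way. Start at k = 2, θ = 8.14: P(X<15.1) ≈ 0.553.
Too low — raise k to concentrate. Iterating converges to k ≈ 6.
Then θ = 8.14/(6−1) ≈ 1.63.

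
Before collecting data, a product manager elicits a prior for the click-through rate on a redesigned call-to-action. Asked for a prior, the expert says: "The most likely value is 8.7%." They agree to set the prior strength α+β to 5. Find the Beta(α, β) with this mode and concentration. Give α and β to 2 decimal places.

For α,β > 1 the Beta mode is (α−1)/(α+β−2). With α+β = 5, the mode is (α−1)/3.
Set (α−1)/3 = 0.087 → α = 1 + 0.087·3 = 1.26.
β = 5 − α = 3.74.

α = 1.26, β = 3.74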